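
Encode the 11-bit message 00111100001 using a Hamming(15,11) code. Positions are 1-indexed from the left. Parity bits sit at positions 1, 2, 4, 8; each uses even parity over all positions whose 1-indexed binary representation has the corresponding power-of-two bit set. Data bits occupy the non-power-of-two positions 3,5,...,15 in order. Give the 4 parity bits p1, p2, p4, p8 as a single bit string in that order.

Place data bits at non-power-of-two positions: b3=0, b5=0, b6=1, b7=1, b9=1, b10=1, b11=0, b12=0, b13=0, b14=0, b15=1.
p1 = XOR of data positions {3,5,7,9,11,13,15} = 0⊕0⊕1⊕1⊕0⊕0⊕1 = 1
p2 = XOR of data positions {3,6,7,10,11,14,15} = 0⊕1⊕1⊕1⊕0⊕0⊕1 = 0
p4 = XOR of data positions {5,6,7,12,13,14,15} = 0⊕1⊕1⊕0⊕0⊕0⊕1 = 1
p8 = XOR of data positions {9,10,11,12,13,14,15} = 1⊕1⊕0⊕0⊕0⊕0⊕1 = 1
Parity bits p1,p2,p4,p8 = 1011

1011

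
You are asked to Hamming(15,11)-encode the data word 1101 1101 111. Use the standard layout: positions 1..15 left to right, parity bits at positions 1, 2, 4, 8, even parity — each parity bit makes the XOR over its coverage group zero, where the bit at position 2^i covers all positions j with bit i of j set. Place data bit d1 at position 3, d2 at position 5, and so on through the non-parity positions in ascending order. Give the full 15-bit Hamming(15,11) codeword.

011010101101111

Place data bits at non-power-of-two positions: b3=1, b5=1, b6=0, b7=1, b9=1, b10=1, b11=0, b12=1, b13=1, b14=1, b15=1.
p1 = XOR of data positions {3,5,7,9,11,13,15} = 1⊕1⊕1⊕1⊕0⊕1⊕1 = 0
p2 = XOR of data positions {3,6,7,10,11,14,15} = 1⊕0⊕1⊕1⊕0⊕1⊕1 = 1
p4 = XOR of data positions {5,6,7,12,13,14,15} = 1⊕0⊕1⊕1⊕1⊕1⊕1 = 0
p8 = XOR of data positions {9,10,11,12,13,14,15} = 1⊕1⊕0⊕1⊕1⊕1⊕1 = 0
Codeword b1..b15 = 011010101101111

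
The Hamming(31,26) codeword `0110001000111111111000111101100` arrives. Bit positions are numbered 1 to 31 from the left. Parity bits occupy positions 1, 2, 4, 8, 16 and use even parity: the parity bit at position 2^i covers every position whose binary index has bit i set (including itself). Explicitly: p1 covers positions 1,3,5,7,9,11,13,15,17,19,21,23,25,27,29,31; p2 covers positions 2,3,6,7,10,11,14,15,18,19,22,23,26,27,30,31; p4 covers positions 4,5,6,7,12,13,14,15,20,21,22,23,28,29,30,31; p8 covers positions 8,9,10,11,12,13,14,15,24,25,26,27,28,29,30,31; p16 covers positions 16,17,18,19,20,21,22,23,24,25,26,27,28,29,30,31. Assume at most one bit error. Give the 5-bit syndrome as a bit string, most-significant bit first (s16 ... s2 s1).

00000

s1: b1⊕b3⊕b5⊕b7⊕b9⊕b11⊕b13⊕b15⊕b17⊕b19⊕b21⊕b23⊕b25⊕b27⊕b29⊕b31 = 0⊕1⊕0⊕1⊕0⊕1⊕1⊕1⊕1⊕1⊕0⊕1⊕1⊕0⊕1⊕0 = 0
s2: b2⊕b3⊕b6⊕b7⊕b10⊕b11⊕b14⊕b15⊕b18⊕b19⊕b22⊕b23⊕b26⊕b27⊕b30⊕b31 = 1⊕1⊕0⊕1⊕0⊕1⊕1⊕1⊕1⊕1⊕0⊕1⊕1⊕0⊕0⊕0 = 0
s4: b4⊕b5⊕b6⊕b7⊕b12⊕b13⊕b14⊕b15⊕b20⊕b21⊕b22⊕b23⊕b28⊕b29⊕b30⊕b31 = 0⊕0⊕0⊕1⊕1⊕1⊕1⊕1⊕0⊕0⊕0⊕1⊕1⊕1⊕0⊕0 = 0
s8: b8⊕b9⊕b10⊕b11⊕b12⊕b13⊕b14⊕b15⊕b24⊕b25⊕b26⊕b27⊕b28⊕b29⊕b30⊕b31 = 0⊕0⊕0⊕1⊕1⊕1⊕1⊕1⊕1⊕1⊕1⊕0⊕1⊕1⊕0⊕0 = 0
s16: b16⊕b17⊕b18⊕b19⊕b20⊕b21⊕b22⊕b23⊕b24⊕b25⊕b26⊕b27⊕b28⊕b29⊕b30⊕b31 = 1⊕1⊕1⊕1⊕0⊕0⊕0⊕1⊕1⊕1⊕1⊕0⊕1⊕1⊕0⊕0 = 0
Syndrome (s16...s1) = 00000 → position 0 (no error).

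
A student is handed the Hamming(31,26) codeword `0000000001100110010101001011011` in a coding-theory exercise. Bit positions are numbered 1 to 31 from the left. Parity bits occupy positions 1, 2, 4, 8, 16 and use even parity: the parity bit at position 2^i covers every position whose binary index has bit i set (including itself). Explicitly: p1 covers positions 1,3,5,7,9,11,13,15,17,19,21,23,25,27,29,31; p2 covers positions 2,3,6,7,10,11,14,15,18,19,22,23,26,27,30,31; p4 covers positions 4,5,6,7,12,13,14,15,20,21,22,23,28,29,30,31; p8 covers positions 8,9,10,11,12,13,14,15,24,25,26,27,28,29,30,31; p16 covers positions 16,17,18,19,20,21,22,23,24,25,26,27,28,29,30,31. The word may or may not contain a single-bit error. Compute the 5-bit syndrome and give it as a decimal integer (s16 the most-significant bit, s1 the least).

15

s1: b1⊕b3⊕b5⊕b7⊕b9⊕b11⊕b13⊕b15⊕b17⊕b19⊕b21⊕b23⊕b25⊕b27⊕b29⊕b31 = 0⊕0⊕0⊕0⊕0⊕1⊕0⊕1⊕0⊕0⊕0⊕0⊕1⊕1⊕0⊕1 = 1
s2: b2⊕b3⊕b6⊕b7⊕b10⊕b11⊕b14⊕b15⊕b18⊕b19⊕b22⊕b23⊕b26⊕b27⊕b30⊕b31 = 0⊕0⊕0⊕0⊕1⊕1⊕1⊕1⊕1⊕0⊕1⊕0⊕0⊕1⊕1⊕1 = 1
s4: b4⊕b5⊕b6⊕b7⊕b12⊕b13⊕b14⊕b15⊕b20⊕b21⊕b22⊕b23⊕b28⊕b29⊕b30⊕b31 = 0⊕0⊕0⊕0⊕0⊕0⊕1⊕1⊕1⊕0⊕1⊕0⊕1⊕0⊕1⊕1 = 1
s8: b8⊕b9⊕b10⊕b11⊕b12⊕b13⊕b14⊕b15⊕b24⊕b25⊕b26⊕b27⊕b28⊕b29⊕b30⊕b31 = 0⊕0⊕1⊕1⊕0⊕0⊕1⊕1⊕0⊕1⊕0⊕1⊕1⊕0⊕1⊕1 = 1
s16: b16⊕b17⊕b18⊕b19⊕b20⊕b21⊕b22⊕b23⊕b24⊕b25⊕b26⊕b27⊕b28⊕b29⊕b30⊕b31 = 0⊕0⊕1⊕0⊕1⊕0⊕1⊕0⊕0⊕1⊕0⊕1⊕1⊕0⊕1⊕1 = 0
Syndrome (s16...s1) = 01111 → position 15.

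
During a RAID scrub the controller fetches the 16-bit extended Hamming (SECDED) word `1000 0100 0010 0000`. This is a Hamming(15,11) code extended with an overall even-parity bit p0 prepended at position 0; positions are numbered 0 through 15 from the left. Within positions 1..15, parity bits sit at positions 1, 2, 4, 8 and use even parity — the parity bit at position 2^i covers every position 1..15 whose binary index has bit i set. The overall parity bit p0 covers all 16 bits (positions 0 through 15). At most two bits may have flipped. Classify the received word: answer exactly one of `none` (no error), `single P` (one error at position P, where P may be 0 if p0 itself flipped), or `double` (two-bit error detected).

single 15

s1: b1⊕b3⊕b5⊕b7⊕b9⊕b11⊕b13⊕b15 = 0⊕0⊕1⊕0⊕0⊕0⊕0⊕0 = 1
s2: b2⊕b3⊕b6⊕b7⊕b10⊕b11⊕b14⊕b15 = 0⊕0⊕0⊕0⊕1⊕0⊕0⊕0 = 1
s4: b4⊕b5⊕b6⊕b7⊕b12⊕b13⊕b14⊕b15 = 0⊕1⊕0⊕0⊕0⊕0⊕0⊕0 = 1
s8: b8⊕b9⊕b10⊕b11⊕b12⊕b13⊕b14⊕b15 = 0⊕0⊕1⊕0⊕0⊕0⊕0⊕0 = 1
Syndrome (s8...s1) = 1111 → position 15.
Overall parity (XOR of all 16 bits, including p0): 1⊕0⊕0⊕0⊕0⊕1⊕0⊕0⊕0⊕0⊕1⊕0⊕0⊕0⊕0⊕0 = 1
Overall=1, syndrome position=15 → single-bit error at position 15.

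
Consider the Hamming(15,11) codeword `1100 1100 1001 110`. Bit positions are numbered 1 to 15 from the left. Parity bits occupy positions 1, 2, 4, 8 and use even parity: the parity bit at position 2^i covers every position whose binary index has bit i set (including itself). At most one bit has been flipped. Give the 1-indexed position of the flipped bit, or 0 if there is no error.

s1: b1⊕b3⊕b5⊕b7⊕b9⊕b11⊕b13⊕b15 = 1⊕0⊕1⊕0⊕1⊕0⊕1⊕0 = 0
s2: b2⊕b3⊕b6⊕b7⊕b10⊕b11⊕b14⊕b15 = 1⊕0⊕1⊕0⊕0⊕0⊕1⊕0 = 1
s4: b4⊕b5⊕b6⊕b7⊕b12⊕b13⊕b14⊕b15 = 0⊕1⊕1⊕0⊕1⊕1⊕1⊕0 = 1
s8: b8⊕b9⊕b10⊕b11⊕b12⊕b13⊕b14⊕b15 = 0⊕1⊕0⊕0⊕1⊕1⊕1⊕0 = 0
Syndrome (s8...s1) = 0110 → position 6.

6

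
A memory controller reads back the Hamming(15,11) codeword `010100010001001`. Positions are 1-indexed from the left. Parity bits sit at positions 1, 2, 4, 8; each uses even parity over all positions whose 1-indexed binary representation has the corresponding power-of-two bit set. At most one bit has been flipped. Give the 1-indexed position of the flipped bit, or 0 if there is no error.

s1: b1⊕b3⊕b5⊕b7⊕b9⊕b11⊕b13⊕b15 = 0⊕0⊕0⊕0⊕0⊕0⊕0⊕1 = 1
s2: b2⊕b3⊕b6⊕b7⊕b10⊕b11⊕b14⊕b15 = 1⊕0⊕0⊕0⊕0⊕0⊕0⊕1 = 0
s4: b4⊕b5⊕b6⊕b7⊕b12⊕b13⊕b14⊕b15 = 1⊕0⊕0⊕0⊕1⊕0⊕0⊕1 = 1
s8: b8⊕b9⊕b10⊕b11⊕b12⊕b13⊕b14⊕b15 = 1⊕0⊕0⊕0⊕1⊕0⊕0⊕1 = 1
Syndrome (s8...s1) = 1101 → position 13.

13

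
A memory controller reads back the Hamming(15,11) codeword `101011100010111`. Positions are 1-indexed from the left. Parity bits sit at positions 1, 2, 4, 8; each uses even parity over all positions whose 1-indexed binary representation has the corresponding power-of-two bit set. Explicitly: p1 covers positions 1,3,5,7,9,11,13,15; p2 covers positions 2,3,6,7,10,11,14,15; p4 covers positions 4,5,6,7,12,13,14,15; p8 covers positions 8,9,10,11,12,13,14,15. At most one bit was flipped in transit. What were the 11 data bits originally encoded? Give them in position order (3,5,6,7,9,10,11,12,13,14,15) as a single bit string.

s1: b1⊕b3⊕b5⊕b7⊕b9⊕b11⊕b13⊕b15 = 1⊕1⊕1⊕1⊕0⊕1⊕1⊕1 = 1
s2: b2⊕b3⊕b6⊕b7⊕b10⊕b11⊕b14⊕b15 = 0⊕1⊕1⊕1⊕0⊕1⊕1⊕1 = 0
s4: b4⊕b5⊕b6⊕b7⊕b12⊕b13⊕b14⊕b15 = 0⊕1⊕1⊕1⊕0⊕1⊕1⊕1 = 0
s8: b8⊕b9⊕b10⊕b11⊕b12⊕b13⊕b14⊕b15 = 0⊕0⊕0⊕1⊕0⊕1⊕1⊕1 = 0
Syndrome (s8...s1) = 0001 → position 1.
Flip bit 1: corrected codeword = 001011100010111
Data bits at positions 3,5,6,7,9,10,11,12,13,14,15: 11110010111

11110010111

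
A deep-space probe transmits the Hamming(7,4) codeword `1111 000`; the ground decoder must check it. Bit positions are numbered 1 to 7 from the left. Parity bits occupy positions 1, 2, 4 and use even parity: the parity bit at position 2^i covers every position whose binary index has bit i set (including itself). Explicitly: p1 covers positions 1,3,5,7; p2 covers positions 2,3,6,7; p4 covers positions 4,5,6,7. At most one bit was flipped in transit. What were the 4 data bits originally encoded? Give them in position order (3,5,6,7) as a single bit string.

s1: b1⊕b3⊕b5⊕b7 = 1⊕1⊕0⊕0 = 0
s2: b2⊕b3⊕b6⊕b7 = 1⊕1⊕0⊕0 = 0
s4: b4⊕b5⊕b6⊕b7 = 1⊕0⊕0⊕0 = 1
Syndrome (s4...s1) = 100 → position 4.
Flip bit 4: corrected codeword = 1110000
Data bits at positions 3,5,6,7: 1000

1000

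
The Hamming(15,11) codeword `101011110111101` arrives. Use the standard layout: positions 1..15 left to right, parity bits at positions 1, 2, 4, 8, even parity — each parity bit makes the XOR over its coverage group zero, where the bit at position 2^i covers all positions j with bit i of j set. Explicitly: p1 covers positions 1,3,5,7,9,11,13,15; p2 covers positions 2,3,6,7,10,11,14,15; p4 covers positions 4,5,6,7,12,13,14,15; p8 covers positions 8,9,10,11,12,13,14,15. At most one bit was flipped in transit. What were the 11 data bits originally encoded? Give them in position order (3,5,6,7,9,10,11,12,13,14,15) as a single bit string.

11110111101

s1: b1⊕b3⊕b5⊕b7⊕b9⊕b11⊕b13⊕b15 = 1⊕1⊕1⊕1⊕0⊕1⊕1⊕1 = 1
s2: b2⊕b3⊕b6⊕b7⊕b10⊕b11⊕b14⊕b15 = 0⊕1⊕1⊕1⊕1⊕1⊕0⊕1 = 0
s4: b4⊕b5⊕b6⊕b7⊕b12⊕b13⊕b14⊕b15 = 0⊕1⊕1⊕1⊕1⊕1⊕0⊕1 = 0
s8: b8⊕b9⊕b10⊕b11⊕b12⊕b13⊕b14⊕b15 = 1⊕0⊕1⊕1⊕1⊕1⊕0⊕1 = 0
Syndrome (s8...s1) = 0001 → position 1.
Flip bit 1: corrected codeword = 001011110111101
Data bits at positions 3,5,6,7,9,10,11,12,13,14,15: 11110111101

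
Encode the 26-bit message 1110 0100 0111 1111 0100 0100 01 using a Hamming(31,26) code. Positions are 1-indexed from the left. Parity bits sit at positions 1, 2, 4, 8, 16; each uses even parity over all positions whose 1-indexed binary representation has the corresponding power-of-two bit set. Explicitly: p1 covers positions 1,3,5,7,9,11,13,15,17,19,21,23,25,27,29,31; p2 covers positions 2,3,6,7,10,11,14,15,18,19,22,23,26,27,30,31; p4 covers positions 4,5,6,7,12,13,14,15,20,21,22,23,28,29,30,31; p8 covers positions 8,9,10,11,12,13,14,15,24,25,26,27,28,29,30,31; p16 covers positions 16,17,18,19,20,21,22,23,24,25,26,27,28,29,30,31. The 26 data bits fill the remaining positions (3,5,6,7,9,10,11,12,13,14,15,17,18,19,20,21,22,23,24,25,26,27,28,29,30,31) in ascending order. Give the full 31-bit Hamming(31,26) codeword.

1010110101000110111110100010001

Place data bits at non-power-of-two positions: b3=1, b5=1, b6=1, b7=0, b9=0, b10=1, b11=0, b12=0, b13=0, b14=1, b15=1, b17=1, b18=1, b19=1, b20=1, b21=1, b22=0, b23=1, b24=0, b25=0, b26=0, b27=1, b28=0, b29=0, b30=0, b31=1.
p1 = XOR of data positions {3,5,7,9,11,13,15,17,19,21,23,25,27,29,31} = 1⊕1⊕0⊕0⊕0⊕0⊕1⊕1⊕1⊕1⊕1⊕0⊕1⊕0⊕1 = 1
p2 = XOR of data positions {3,6,7,10,11,14,15,18,19,22,23,26,27,30,31} = 1⊕1⊕0⊕1⊕0⊕1⊕1⊕1⊕1⊕0⊕1⊕0⊕1⊕0⊕1 = 0
p4 = XOR of data positions {5,6,7,12,13,14,15,20,21,22,23,28,29,30,31} = 1⊕1⊕0⊕0⊕0⊕1⊕1⊕1⊕1⊕0⊕1⊕0⊕0⊕0⊕1 = 0
p8 = XOR of data positions {9,10,11,12,13,14,15,24,25,26,27,28,29,30,31} = 0⊕1⊕0⊕0⊕0⊕1⊕1⊕0⊕0⊕0⊕1⊕0⊕0⊕0⊕1 = 1
p16 = XOR of data positions {17,18,19,20,21,22,23,24,25,26,27,28,29,30,31} = 1⊕1⊕1⊕1⊕1⊕0⊕1⊕0⊕0⊕0⊕1⊕0⊕0⊕0⊕1 = 0
Codeword b1..b31 = 1010110101000110111110100010001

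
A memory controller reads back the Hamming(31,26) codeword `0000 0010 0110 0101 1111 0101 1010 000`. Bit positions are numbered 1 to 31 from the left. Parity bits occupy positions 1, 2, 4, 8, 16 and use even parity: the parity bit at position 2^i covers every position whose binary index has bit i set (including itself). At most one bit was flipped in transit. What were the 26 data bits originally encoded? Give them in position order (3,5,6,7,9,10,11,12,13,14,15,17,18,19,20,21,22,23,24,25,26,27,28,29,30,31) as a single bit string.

s1: b1⊕b3⊕b5⊕b7⊕b9⊕b11⊕b13⊕b15⊕b17⊕b19⊕b21⊕b23⊕b25⊕b27⊕b29⊕b31 = 0⊕0⊕0⊕1⊕0⊕1⊕0⊕0⊕1⊕1⊕0⊕0⊕1⊕1⊕0⊕0 = 0
s2: b2⊕b3⊕b6⊕b7⊕b10⊕b11⊕b14⊕b15⊕b18⊕b19⊕b22⊕b23⊕b26⊕b27⊕b30⊕b31 = 0⊕0⊕0⊕1⊕1⊕1⊕1⊕0⊕1⊕1⊕1⊕0⊕0⊕1⊕0⊕0 = 0
s4: b4⊕b5⊕b6⊕b7⊕b12⊕b13⊕b14⊕b15⊕b20⊕b21⊕b22⊕b23⊕b28⊕b29⊕b30⊕b31 = 0⊕0⊕0⊕1⊕0⊕0⊕1⊕0⊕1⊕0⊕1⊕0⊕0⊕0⊕0⊕0 = 0
s8: b8⊕b9⊕b10⊕b11⊕b12⊕b13⊕b14⊕b15⊕b24⊕b25⊕b26⊕b27⊕b28⊕b29⊕b30⊕b31 = 0⊕0⊕1⊕1⊕0⊕0⊕1⊕0⊕1⊕1⊕0⊕1⊕0⊕0⊕0⊕0 = 0
s16: b16⊕b17⊕b18⊕b19⊕b20⊕b21⊕b22⊕b23⊕b24⊕b25⊕b26⊕b27⊕b28⊕b29⊕b30⊕b31 = 1⊕1⊕1⊕1⊕1⊕0⊕1⊕0⊕1⊕1⊕0⊕1⊕0⊕0⊕0⊕0 = 1
Syndrome (s16...s1) = 10000 → position 16.
Flip bit 16: corrected codeword = 0000001001100100111101011010000
Data bits at positions 3,5,6,7,9,10,11,12,13,14,15,17,18,19,20,21,22,23,24,25,26,27,28,29,30,31: 00010110010111101011010000

00010110010111101011010000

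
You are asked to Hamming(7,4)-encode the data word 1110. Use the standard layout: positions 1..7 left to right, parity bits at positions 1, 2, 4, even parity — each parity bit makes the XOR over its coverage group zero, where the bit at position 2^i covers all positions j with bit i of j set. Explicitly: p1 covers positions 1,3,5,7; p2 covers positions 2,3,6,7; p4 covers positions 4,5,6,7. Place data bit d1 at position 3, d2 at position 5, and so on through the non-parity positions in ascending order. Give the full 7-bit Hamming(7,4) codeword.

0010110

Place data bits at non-power-of-two positions: b3=1, b5=1, b6=1, b7=0.
p1 = XOR of data positions {3,5,7} = 1⊕1⊕0 = 0
p2 = XOR of data positions {3,6,7} = 1⊕1⊕0 = 0
p4 = XOR of data positions {5,6,7} = 1⊕1⊕0 = 0
Codeword b1..b7 = 0010110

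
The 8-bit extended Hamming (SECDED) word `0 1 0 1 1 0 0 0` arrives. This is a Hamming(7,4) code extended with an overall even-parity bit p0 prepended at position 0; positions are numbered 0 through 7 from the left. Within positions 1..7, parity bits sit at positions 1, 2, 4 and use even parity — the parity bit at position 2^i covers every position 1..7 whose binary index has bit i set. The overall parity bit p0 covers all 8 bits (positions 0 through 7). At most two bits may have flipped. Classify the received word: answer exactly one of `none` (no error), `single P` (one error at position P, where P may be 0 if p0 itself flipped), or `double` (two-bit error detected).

single 6

s1: b1⊕b3⊕b5⊕b7 = 1⊕1⊕0⊕0 = 0
s2: b2⊕b3⊕b6⊕b7 = 0⊕1⊕0⊕0 = 1
s4: b4⊕b5⊕b6⊕b7 = 1⊕0⊕0⊕0 = 1
Syndrome (s4...s1) = 110 → position 6.
Overall parity (XOR of all 8 bits, including p0): 0⊕1⊕0⊕1⊕1⊕0⊕0⊕0 = 1
Overall=1, syndrome position=6 → single-bit error at position 6.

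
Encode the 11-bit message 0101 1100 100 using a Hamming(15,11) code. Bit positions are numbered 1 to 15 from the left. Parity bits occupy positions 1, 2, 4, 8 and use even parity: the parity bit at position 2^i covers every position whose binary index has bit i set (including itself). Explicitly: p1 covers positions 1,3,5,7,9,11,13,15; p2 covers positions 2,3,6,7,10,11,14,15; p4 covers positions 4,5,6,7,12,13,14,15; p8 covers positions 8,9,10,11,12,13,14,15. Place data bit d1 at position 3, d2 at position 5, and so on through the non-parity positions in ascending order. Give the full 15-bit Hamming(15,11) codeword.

Place data bits at non-power-of-two positions: b3=0, b5=1, b6=0, b7=1, b9=1, b10=1, b11=0, b12=0, b13=1, b14=0, b15=0.
p1 = XOR of data positions {3,5,7,9,11,13,15} = 0⊕1⊕1⊕1⊕0⊕1⊕0 = 0
p2 = XOR of data positions {3,6,7,10,11,14,15} = 0⊕0⊕1⊕1⊕0⊕0⊕0 = 0
p4 = XOR of data positions {5,6,7,12,13,14,15} = 1⊕0⊕1⊕0⊕1⊕0⊕0 = 1
p8 = XOR of data positions {9,10,11,12,13,14,15} = 1⊕1⊕0⊕0⊕1⊕0⊕0 = 1
Codeword b1..b15 = 000110111100100

000110111100100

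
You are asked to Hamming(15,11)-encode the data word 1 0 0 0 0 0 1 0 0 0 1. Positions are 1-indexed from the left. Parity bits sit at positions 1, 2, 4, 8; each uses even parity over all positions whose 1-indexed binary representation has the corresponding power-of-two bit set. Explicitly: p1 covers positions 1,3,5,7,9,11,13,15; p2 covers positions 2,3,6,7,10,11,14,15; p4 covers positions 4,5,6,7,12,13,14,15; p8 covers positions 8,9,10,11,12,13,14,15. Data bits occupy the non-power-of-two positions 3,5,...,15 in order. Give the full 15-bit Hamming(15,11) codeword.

111100000010001

Place data bits at non-power-of-two positions: b3=1, b5=0, b6=0, b7=0, b9=0, b10=0, b11=1, b12=0, b13=0, b14=0, b15=1.
p1 = XOR of data positions {3,5,7,9,11,13,15} = 1⊕0⊕0⊕0⊕1⊕0⊕1 = 1
p2 = XOR of data positions {3,6,7,10,11,14,15} = 1⊕0⊕0⊕0⊕1⊕0⊕1 = 1
p4 = XOR of data positions {5,6,7,12,13,14,15} = 0⊕0⊕0⊕0⊕0⊕0⊕1 = 1
p8 = XOR of data positions {9,10,11,12,13,14,15} = 0⊕0⊕1⊕0⊕0⊕0⊕1 = 0
Codeword b1..b15 = 111100000010001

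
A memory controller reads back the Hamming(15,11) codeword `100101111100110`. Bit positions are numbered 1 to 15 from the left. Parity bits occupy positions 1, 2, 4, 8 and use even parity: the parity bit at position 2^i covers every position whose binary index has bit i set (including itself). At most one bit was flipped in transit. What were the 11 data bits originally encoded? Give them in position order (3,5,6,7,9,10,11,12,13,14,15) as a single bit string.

00111101110

s1: b1⊕b3⊕b5⊕b7⊕b9⊕b11⊕b13⊕b15 = 1⊕0⊕0⊕1⊕1⊕0⊕1⊕0 = 0
s2: b2⊕b3⊕b6⊕b7⊕b10⊕b11⊕b14⊕b15 = 0⊕0⊕1⊕1⊕1⊕0⊕1⊕0 = 0
s4: b4⊕b5⊕b6⊕b7⊕b12⊕b13⊕b14⊕b15 = 1⊕0⊕1⊕1⊕0⊕1⊕1⊕0 = 1
s8: b8⊕b9⊕b10⊕b11⊕b12⊕b13⊕b14⊕b15 = 1⊕1⊕1⊕0⊕0⊕1⊕1⊕0 = 1
Syndrome (s8...s1) = 1100 → position 12.
Flip bit 12: corrected codeword = 100101111101110
Data bits at positions 3,5,6,7,9,10,11,12,13,14,15: 00111101110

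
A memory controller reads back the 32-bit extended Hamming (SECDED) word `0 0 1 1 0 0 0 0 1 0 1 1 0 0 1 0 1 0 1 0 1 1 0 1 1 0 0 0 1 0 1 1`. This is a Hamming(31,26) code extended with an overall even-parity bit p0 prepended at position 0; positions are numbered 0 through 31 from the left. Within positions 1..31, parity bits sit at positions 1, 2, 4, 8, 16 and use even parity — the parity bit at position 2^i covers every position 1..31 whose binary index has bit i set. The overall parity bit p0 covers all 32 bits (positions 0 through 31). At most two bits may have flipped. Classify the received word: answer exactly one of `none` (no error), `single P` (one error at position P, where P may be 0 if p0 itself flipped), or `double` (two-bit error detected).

single 23

s1: b1⊕b3⊕b5⊕b7⊕b9⊕b11⊕b13⊕b15⊕b17⊕b19⊕b21⊕b23⊕b25⊕b27⊕b29⊕b31 = 0⊕1⊕0⊕0⊕0⊕1⊕0⊕0⊕0⊕0⊕1⊕1⊕0⊕0⊕0⊕1 = 1
s2: b2⊕b3⊕b6⊕b7⊕b10⊕b11⊕b14⊕b15⊕b18⊕b19⊕b22⊕b23⊕b26⊕b27⊕b30⊕b31 = 1⊕1⊕0⊕0⊕1⊕1⊕1⊕0⊕1⊕0⊕0⊕1⊕0⊕0⊕1⊕1 = 1
s4: b4⊕b5⊕b6⊕b7⊕b12⊕b13⊕b14⊕b15⊕b20⊕b21⊕b22⊕b23⊕b28⊕b29⊕b30⊕b31 = 0⊕0⊕0⊕0⊕0⊕0⊕1⊕0⊕1⊕1⊕0⊕1⊕1⊕0⊕1⊕1 = 1
s8: b8⊕b9⊕b10⊕b11⊕b12⊕b13⊕b14⊕b15⊕b24⊕b25⊕b26⊕b27⊕b28⊕b29⊕b30⊕b31 = 1⊕0⊕1⊕1⊕0⊕0⊕1⊕0⊕1⊕0⊕0⊕0⊕1⊕0⊕1⊕1 = 0
s16: b16⊕b17⊕b18⊕b19⊕b20⊕b21⊕b22⊕b23⊕b24⊕b25⊕b26⊕b27⊕b28⊕b29⊕b30⊕b31 = 1⊕0⊕1⊕0⊕1⊕1⊕0⊕1⊕1⊕0⊕0⊕0⊕1⊕0⊕1⊕1 = 1
Syndrome (s16...s1) = 10111 → position 23.
Overall parity (XOR of all 32 bits, including p0): 0⊕0⊕1⊕1⊕0⊕0⊕0⊕0⊕1⊕0⊕1⊕1⊕0⊕0⊕1⊕0⊕1⊕0⊕1⊕0⊕1⊕1⊕0⊕1⊕1⊕0⊕0⊕0⊕1⊕0⊕1⊕1 = 1
Overall=1, syndrome position=23 → single-bit error at position 23.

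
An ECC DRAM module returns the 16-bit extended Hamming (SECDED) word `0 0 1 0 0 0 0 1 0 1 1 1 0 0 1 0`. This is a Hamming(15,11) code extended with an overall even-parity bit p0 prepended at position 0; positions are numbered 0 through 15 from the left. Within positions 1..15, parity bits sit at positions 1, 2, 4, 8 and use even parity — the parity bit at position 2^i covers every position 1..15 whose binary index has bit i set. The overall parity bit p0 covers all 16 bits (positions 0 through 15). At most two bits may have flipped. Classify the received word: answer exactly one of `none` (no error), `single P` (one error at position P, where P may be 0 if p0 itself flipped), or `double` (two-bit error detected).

double

s1: b1⊕b3⊕b5⊕b7⊕b9⊕b11⊕b13⊕b15 = 0⊕0⊕0⊕1⊕1⊕1⊕0⊕0 = 1
s2: b2⊕b3⊕b6⊕b7⊕b10⊕b11⊕b14⊕b15 = 1⊕0⊕0⊕1⊕1⊕1⊕1⊕0 = 1
s4: b4⊕b5⊕b6⊕b7⊕b12⊕b13⊕b14⊕b15 = 0⊕0⊕0⊕1⊕0⊕0⊕1⊕0 = 0
s8: b8⊕b9⊕b10⊕b11⊕b12⊕b13⊕b14⊕b15 = 0⊕1⊕1⊕1⊕0⊕0⊕1⊕0 = 0
Syndrome (s8...s1) = 0011 → position 3.
Overall parity (XOR of all 16 bits, including p0): 0⊕0⊕1⊕0⊕0⊕0⊕0⊕1⊕0⊕1⊕1⊕1⊕0⊕0⊕1⊕0 = 0
Overall=0, syndrome position=3 → double-bit error detected (uncorrectable).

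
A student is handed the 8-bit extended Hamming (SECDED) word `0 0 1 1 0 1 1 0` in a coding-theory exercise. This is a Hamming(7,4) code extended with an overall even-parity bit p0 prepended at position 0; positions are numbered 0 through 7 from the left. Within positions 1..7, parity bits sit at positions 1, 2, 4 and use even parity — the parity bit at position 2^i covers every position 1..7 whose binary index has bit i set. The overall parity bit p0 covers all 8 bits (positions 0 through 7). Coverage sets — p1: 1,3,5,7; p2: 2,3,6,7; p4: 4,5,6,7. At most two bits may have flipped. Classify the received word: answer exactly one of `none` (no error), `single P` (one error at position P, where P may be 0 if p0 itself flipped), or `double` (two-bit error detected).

s1: b1⊕b3⊕b5⊕b7 = 0⊕1⊕1⊕0 = 0
s2: b2⊕b3⊕b6⊕b7 = 1⊕1⊕1⊕0 = 1
s4: b4⊕b5⊕b6⊕b7 = 0⊕1⊕1⊕0 = 0
Syndrome (s4...s1) = 010 → position 2.
Overall parity (XOR of all 8 bits, including p0): 0⊕0⊕1⊕1⊕0⊕1⊕1⊕0 = 0
Overall=0, syndrome position=2 → double-bit error detected (uncorrectable).

double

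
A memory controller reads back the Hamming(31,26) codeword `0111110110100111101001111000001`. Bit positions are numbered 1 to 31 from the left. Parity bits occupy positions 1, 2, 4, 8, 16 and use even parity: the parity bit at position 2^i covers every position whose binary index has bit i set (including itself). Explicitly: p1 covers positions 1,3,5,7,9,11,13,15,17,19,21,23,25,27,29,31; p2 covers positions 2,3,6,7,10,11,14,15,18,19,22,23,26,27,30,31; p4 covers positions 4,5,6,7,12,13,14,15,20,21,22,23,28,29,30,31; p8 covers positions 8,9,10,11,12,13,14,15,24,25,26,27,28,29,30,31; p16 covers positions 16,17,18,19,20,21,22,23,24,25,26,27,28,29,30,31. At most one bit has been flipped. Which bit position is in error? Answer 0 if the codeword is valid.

0

s1: b1⊕b3⊕b5⊕b7⊕b9⊕b11⊕b13⊕b15⊕b17⊕b19⊕b21⊕b23⊕b25⊕b27⊕b29⊕b31 = 0⊕1⊕1⊕0⊕1⊕1⊕0⊕1⊕1⊕1⊕0⊕1⊕1⊕0⊕0⊕1 = 0
s2: b2⊕b3⊕b6⊕b7⊕b10⊕b11⊕b14⊕b15⊕b18⊕b19⊕b22⊕b23⊕b26⊕b27⊕b30⊕b31 = 1⊕1⊕1⊕0⊕0⊕1⊕1⊕1⊕0⊕1⊕1⊕1⊕0⊕0⊕0⊕1 = 0
s4: b4⊕b5⊕b6⊕b7⊕b12⊕b13⊕b14⊕b15⊕b20⊕b21⊕b22⊕b23⊕b28⊕b29⊕b30⊕b31 = 1⊕1⊕1⊕0⊕0⊕0⊕1⊕1⊕0⊕0⊕1⊕1⊕0⊕0⊕0⊕1 = 0
s8: b8⊕b9⊕b10⊕b11⊕b12⊕b13⊕b14⊕b15⊕b24⊕b25⊕b26⊕b27⊕b28⊕b29⊕b30⊕b31 = 1⊕1⊕0⊕1⊕0⊕0⊕1⊕1⊕1⊕1⊕0⊕0⊕0⊕0⊕0⊕1 = 0
s16: b16⊕b17⊕b18⊕b19⊕b20⊕b21⊕b22⊕b23⊕b24⊕b25⊕b26⊕b27⊕b28⊕b29⊕b30⊕b31 = 1⊕1⊕0⊕1⊕0⊕0⊕1⊕1⊕1⊕1⊕0⊕0⊕0⊕0⊕0⊕1 = 0
Syndrome (s16...s1) = 00000 → position 0 (no error).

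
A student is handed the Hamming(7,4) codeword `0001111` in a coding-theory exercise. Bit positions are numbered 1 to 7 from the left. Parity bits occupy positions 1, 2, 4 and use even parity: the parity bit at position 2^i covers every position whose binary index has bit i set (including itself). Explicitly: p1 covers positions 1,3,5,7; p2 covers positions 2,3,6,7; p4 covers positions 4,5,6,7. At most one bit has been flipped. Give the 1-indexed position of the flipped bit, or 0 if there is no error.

s1: b1⊕b3⊕b5⊕b7 = 0⊕0⊕1⊕1 = 0
s2: b2⊕b3⊕b6⊕b7 = 0⊕0⊕1⊕1 = 0
s4: b4⊕b5⊕b6⊕b7 = 1⊕1⊕1⊕1 = 0
Syndrome (s4...s1) = 000 → position 0 (no error).

0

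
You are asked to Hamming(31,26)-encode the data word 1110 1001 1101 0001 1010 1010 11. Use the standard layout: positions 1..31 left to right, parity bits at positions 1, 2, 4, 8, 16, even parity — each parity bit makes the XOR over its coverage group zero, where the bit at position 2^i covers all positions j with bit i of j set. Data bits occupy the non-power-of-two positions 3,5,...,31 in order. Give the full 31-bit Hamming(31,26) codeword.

1110110110011100100011010101011

Place data bits at non-power-of-two positions: b3=1, b5=1, b6=1, b7=0, b9=1, b10=0, b11=0, b12=1, b13=1, b14=1, b15=0, b17=1, b18=0, b19=0, b20=0, b21=1, b22=1, b23=0, b24=1, b25=0, b26=1, b27=0, b28=1, b29=0, b30=1, b31=1.
p1 = XOR of data positions {3,5,7,9,11,13,15,17,19,21,23,25,27,29,31} = 1⊕1⊕0⊕1⊕0⊕1⊕0⊕1⊕0⊕1⊕0⊕0⊕0⊕0⊕1 = 1
p2 = XOR of data positions {3,6,7,10,11,14,15,18,19,22,23,26,27,30,31} = 1⊕1⊕0⊕0⊕0⊕1⊕0⊕0⊕0⊕1⊕0⊕1⊕0⊕1⊕1 = 1
p4 = XOR of data positions {5,6,7,12,13,14,15,20,21,22,23,28,29,30,31} = 1⊕1⊕0⊕1⊕1⊕1⊕0⊕0⊕1⊕1⊕0⊕1⊕0⊕1⊕1 = 0
p8 = XOR of data positions {9,10,11,12,13,14,15,24,25,26,27,28,29,30,31} = 1⊕0⊕0⊕1⊕1⊕1⊕0⊕1⊕0⊕1⊕0⊕1⊕0⊕1⊕1 = 1
p16 = XOR of data positions {17,18,19,20,21,22,23,24,25,26,27,28,29,30,31} = 1⊕0⊕0⊕0⊕1⊕1⊕0⊕1⊕0⊕1⊕0⊕1⊕0⊕1⊕1 = 0
Codeword b1..b31 = 1110110110011100100011010101011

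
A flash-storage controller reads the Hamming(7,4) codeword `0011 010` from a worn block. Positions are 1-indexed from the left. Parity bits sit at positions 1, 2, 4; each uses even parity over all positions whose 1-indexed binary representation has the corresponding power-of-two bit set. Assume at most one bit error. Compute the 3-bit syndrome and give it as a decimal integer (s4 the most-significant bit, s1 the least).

1

s1: b1⊕b3⊕b5⊕b7 = 0⊕1⊕0⊕0 = 1
s2: b2⊕b3⊕b6⊕b7 = 0⊕1⊕1⊕0 = 0
s4: b4⊕b5⊕b6⊕b7 = 1⊕0⊕1⊕0 = 0
Syndrome (s4...s1) = 001 → position 1.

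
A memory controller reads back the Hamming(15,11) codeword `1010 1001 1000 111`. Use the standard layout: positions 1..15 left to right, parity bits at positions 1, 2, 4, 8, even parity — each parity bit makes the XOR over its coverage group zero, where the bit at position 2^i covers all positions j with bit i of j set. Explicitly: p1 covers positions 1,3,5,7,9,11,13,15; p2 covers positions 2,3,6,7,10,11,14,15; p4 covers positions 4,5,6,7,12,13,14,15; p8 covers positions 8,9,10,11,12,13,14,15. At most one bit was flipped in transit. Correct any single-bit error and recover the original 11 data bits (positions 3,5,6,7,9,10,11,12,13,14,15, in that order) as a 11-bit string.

11001100111

s1: b1⊕b3⊕b5⊕b7⊕b9⊕b11⊕b13⊕b15 = 1⊕1⊕1⊕0⊕1⊕0⊕1⊕1 = 0
s2: b2⊕b3⊕b6⊕b7⊕b10⊕b11⊕b14⊕b15 = 0⊕1⊕0⊕0⊕0⊕0⊕1⊕1 = 1
s4: b4⊕b5⊕b6⊕b7⊕b12⊕b13⊕b14⊕b15 = 0⊕1⊕0⊕0⊕0⊕1⊕1⊕1 = 0
s8: b8⊕b9⊕b10⊕b11⊕b12⊕b13⊕b14⊕b15 = 1⊕1⊕0⊕0⊕0⊕1⊕1⊕1 = 1
Syndrome (s8...s1) = 1010 → position 10.
Flip bit 10: corrected codeword = 101010011100111
Data bits at positions 3,5,6,7,9,10,11,12,13,14,15: 11001100111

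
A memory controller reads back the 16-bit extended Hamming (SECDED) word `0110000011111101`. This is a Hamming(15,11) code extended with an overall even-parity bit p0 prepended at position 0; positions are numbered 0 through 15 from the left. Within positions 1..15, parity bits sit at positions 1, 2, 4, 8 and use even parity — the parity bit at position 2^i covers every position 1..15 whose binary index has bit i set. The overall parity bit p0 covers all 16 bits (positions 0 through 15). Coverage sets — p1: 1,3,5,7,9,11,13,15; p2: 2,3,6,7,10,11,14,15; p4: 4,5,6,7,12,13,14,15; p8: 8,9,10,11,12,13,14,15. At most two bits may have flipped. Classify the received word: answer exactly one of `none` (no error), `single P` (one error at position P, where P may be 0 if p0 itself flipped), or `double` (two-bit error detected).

s1: b1⊕b3⊕b5⊕b7⊕b9⊕b11⊕b13⊕b15 = 1⊕0⊕0⊕0⊕1⊕1⊕1⊕1 = 1
s2: b2⊕b3⊕b6⊕b7⊕b10⊕b11⊕b14⊕b15 = 1⊕0⊕0⊕0⊕1⊕1⊕0⊕1 = 0
s4: b4⊕b5⊕b6⊕b7⊕b12⊕b13⊕b14⊕b15 = 0⊕0⊕0⊕0⊕1⊕1⊕0⊕1 = 1
s8: b8⊕b9⊕b10⊕b11⊕b12⊕b13⊕b14⊕b15 = 1⊕1⊕1⊕1⊕1⊕1⊕0⊕1 = 1
Syndrome (s8...s1) = 1101 → position 13.
Overall parity (XOR of all 16 bits, including p0): 0⊕1⊕1⊕0⊕0⊕0⊕0⊕0⊕1⊕1⊕1⊕1⊕1⊕1⊕0⊕1 = 1
Overall=1, syndrome position=13 → single-bit error at position 13.

single 13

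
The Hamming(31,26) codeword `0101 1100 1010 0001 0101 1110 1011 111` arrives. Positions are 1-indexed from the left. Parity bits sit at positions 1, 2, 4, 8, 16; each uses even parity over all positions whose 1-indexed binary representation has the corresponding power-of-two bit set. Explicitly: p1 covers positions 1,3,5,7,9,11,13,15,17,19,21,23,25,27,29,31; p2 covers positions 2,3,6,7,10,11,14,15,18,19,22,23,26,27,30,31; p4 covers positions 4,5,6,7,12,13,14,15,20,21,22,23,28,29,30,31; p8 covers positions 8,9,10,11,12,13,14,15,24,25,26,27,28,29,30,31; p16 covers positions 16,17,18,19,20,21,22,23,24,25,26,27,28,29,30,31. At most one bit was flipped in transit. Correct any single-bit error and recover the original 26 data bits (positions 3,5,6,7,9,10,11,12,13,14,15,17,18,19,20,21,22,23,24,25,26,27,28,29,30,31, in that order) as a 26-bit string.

s1: b1⊕b3⊕b5⊕b7⊕b9⊕b11⊕b13⊕b15⊕b17⊕b19⊕b21⊕b23⊕b25⊕b27⊕b29⊕b31 = 0⊕0⊕1⊕0⊕1⊕1⊕0⊕0⊕0⊕0⊕1⊕1⊕1⊕1⊕1⊕1 = 1
s2: b2⊕b3⊕b6⊕b7⊕b10⊕b11⊕b14⊕b15⊕b18⊕b19⊕b22⊕b23⊕b26⊕b27⊕b30⊕b31 = 1⊕0⊕1⊕0⊕0⊕1⊕0⊕0⊕1⊕0⊕1⊕1⊕0⊕1⊕1⊕1 = 1
s4: b4⊕b5⊕b6⊕b7⊕b12⊕b13⊕b14⊕b15⊕b20⊕b21⊕b22⊕b23⊕b28⊕b29⊕b30⊕b31 = 1⊕1⊕1⊕0⊕0⊕0⊕0⊕0⊕1⊕1⊕1⊕1⊕1⊕1⊕1⊕1 = 1
s8: b8⊕b9⊕b10⊕b11⊕b12⊕b13⊕b14⊕b15⊕b24⊕b25⊕b26⊕b27⊕b28⊕b29⊕b30⊕b31 = 0⊕1⊕0⊕1⊕0⊕0⊕0⊕0⊕0⊕1⊕0⊕1⊕1⊕1⊕1⊕1 = 0
s16: b16⊕b17⊕b18⊕b19⊕b20⊕b21⊕b22⊕b23⊕b24⊕b25⊕b26⊕b27⊕b28⊕b29⊕b30⊕b31 = 1⊕0⊕1⊕0⊕1⊕1⊕1⊕1⊕0⊕1⊕0⊕1⊕1⊕1⊕1⊕1 = 0
Syndrome (s16...s1) = 00111 → position 7.
Flip bit 7: corrected codeword = 0101111010100001010111101011111
Data bits at positions 3,5,6,7,9,10,11,12,13,14,15,17,18,19,20,21,22,23,24,25,26,27,28,29,30,31: 01111010000010111101011111

01111010000010111101011111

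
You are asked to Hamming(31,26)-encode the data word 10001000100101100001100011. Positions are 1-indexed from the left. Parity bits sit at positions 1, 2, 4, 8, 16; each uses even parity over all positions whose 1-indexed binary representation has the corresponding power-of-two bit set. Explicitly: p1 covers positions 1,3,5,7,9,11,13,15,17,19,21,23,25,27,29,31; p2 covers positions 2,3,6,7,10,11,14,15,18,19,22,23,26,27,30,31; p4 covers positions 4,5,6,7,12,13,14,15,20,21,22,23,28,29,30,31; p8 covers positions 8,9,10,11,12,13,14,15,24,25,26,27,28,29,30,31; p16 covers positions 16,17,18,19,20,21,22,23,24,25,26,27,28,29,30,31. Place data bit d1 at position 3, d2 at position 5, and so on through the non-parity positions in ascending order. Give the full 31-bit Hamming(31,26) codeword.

Place data bits at non-power-of-two positions: b3=1, b5=0, b6=0, b7=0, b9=1, b10=0, b11=0, b12=0, b13=1, b14=0, b15=0, b17=1, b18=0, b19=1, b20=1, b21=0, b22=0, b23=0, b24=0, b25=1, b26=1, b27=0, b28=0, b29=0, b30=1, b31=1.
p1 = XOR of data positions {3,5,7,9,11,13,15,17,19,21,23,25,27,29,31} = 1⊕0⊕0⊕1⊕0⊕1⊕0⊕1⊕1⊕0⊕0⊕1⊕0⊕0⊕1 = 1
p2 = XOR of data positions {3,6,7,10,11,14,15,18,19,22,23,26,27,30,31} = 1⊕0⊕0⊕0⊕0⊕0⊕0⊕0⊕1⊕0⊕0⊕1⊕0⊕1⊕1 = 1
p4 = XOR of data positions {5,6,7,12,13,14,15,20,21,22,23,28,29,30,31} = 0⊕0⊕0⊕0⊕1⊕0⊕0⊕1⊕0⊕0⊕0⊕0⊕0⊕1⊕1 = 0
p8 = XOR of data positions {9,10,11,12,13,14,15,24,25,26,27,28,29,30,31} = 1⊕0⊕0⊕0⊕1⊕0⊕0⊕0⊕1⊕1⊕0⊕0⊕0⊕1⊕1 = 0
p16 = XOR of data positions {17,18,19,20,21,22,23,24,25,26,27,28,29,30,31} = 1⊕0⊕1⊕1⊕0⊕0⊕0⊕0⊕1⊕1⊕0⊕0⊕0⊕1⊕1 = 1
Codeword b1..b31 = 1110000010001001101100001100011

1110000010001001101100001100011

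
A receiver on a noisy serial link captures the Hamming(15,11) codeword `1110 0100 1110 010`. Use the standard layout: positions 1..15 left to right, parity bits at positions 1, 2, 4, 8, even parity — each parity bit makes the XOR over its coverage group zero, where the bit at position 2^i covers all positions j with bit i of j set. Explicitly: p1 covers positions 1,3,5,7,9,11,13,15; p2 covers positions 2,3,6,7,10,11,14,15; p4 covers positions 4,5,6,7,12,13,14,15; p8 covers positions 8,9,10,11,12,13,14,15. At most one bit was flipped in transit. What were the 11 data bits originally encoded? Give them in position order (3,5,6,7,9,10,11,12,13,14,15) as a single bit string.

10101110010

s1: b1⊕b3⊕b5⊕b7⊕b9⊕b11⊕b13⊕b15 = 1⊕1⊕0⊕0⊕1⊕1⊕0⊕0 = 0
s2: b2⊕b3⊕b6⊕b7⊕b10⊕b11⊕b14⊕b15 = 1⊕1⊕1⊕0⊕1⊕1⊕1⊕0 = 0
s4: b4⊕b5⊕b6⊕b7⊕b12⊕b13⊕b14⊕b15 = 0⊕0⊕1⊕0⊕0⊕0⊕1⊕0 = 0
s8: b8⊕b9⊕b10⊕b11⊕b12⊕b13⊕b14⊕b15 = 0⊕1⊕1⊕1⊕0⊕0⊕1⊕0 = 0
Syndrome (s8...s1) = 0000 → position 0 (no error).
No correction needed.
Data bits at positions 3,5,6,7,9,10,11,12,13,14,15: 10101110010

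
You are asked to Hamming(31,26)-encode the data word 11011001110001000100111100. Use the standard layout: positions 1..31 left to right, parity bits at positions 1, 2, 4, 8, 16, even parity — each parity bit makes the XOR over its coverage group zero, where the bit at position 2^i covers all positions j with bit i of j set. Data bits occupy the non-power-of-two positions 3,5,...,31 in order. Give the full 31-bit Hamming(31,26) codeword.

1110101010011100001000100111100

Place data bits at non-power-of-two positions: b3=1, b5=1, b6=0, b7=1, b9=1, b10=0, b11=0, b12=1, b13=1, b14=1, b15=0, b17=0, b18=0, b19=1, b20=0, b21=0, b22=0, b23=1, b24=0, b25=0, b26=1, b27=1, b28=1, b29=1, b30=0, b31=0.
p1 = XOR of data positions {3,5,7,9,11,13,15,17,19,21,23,25,27,29,31} = 1⊕1⊕1⊕1⊕0⊕1⊕0⊕0⊕1⊕0⊕1⊕0⊕1⊕1⊕0 = 1
p2 = XOR of data positions {3,6,7,10,11,14,15,18,19,22,23,26,27,30,31} = 1⊕0⊕1⊕0⊕0⊕1⊕0⊕0⊕1⊕0⊕1⊕1⊕1⊕0⊕0 = 1
p4 = XOR of data positions {5,6,7,12,13,14,15,20,21,22,23,28,29,30,31} = 1⊕0⊕1⊕1⊕1⊕1⊕0⊕0⊕0⊕0⊕1⊕1⊕1⊕0⊕0 = 0
p8 = XOR of data positions {9,10,11,12,13,14,15,24,25,26,27,28,29,30,31} = 1⊕0⊕0⊕1⊕1⊕1⊕0⊕0⊕0⊕1⊕1⊕1⊕1⊕0⊕0 = 0
p16 = XOR of data positions {17,18,19,20,21,22,23,24,25,26,27,28,29,30,31} = 0⊕0⊕1⊕0⊕0⊕0⊕1⊕0⊕0⊕1⊕1⊕1⊕1⊕0⊕0 = 0
Codeword b1..b31 = 1110101010011100001000100111100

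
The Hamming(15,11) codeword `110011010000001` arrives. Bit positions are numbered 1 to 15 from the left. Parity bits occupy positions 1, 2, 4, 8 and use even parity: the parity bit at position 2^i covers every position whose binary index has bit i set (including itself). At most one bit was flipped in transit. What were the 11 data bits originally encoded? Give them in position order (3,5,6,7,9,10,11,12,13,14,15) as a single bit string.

s1: b1⊕b3⊕b5⊕b7⊕b9⊕b11⊕b13⊕b15 = 1⊕0⊕1⊕0⊕0⊕0⊕0⊕1 = 1
s2: b2⊕b3⊕b6⊕b7⊕b10⊕b11⊕b14⊕b15 = 1⊕0⊕1⊕0⊕0⊕0⊕0⊕1 = 1
s4: b4⊕b5⊕b6⊕b7⊕b12⊕b13⊕b14⊕b15 = 0⊕1⊕1⊕0⊕0⊕0⊕0⊕1 = 1
s8: b8⊕b9⊕b10⊕b11⊕b12⊕b13⊕b14⊕b15 = 1⊕0⊕0⊕0⊕0⊕0⊕0⊕1 = 0
Syndrome (s8...s1) = 0111 → position 7.
Flip bit 7: corrected codeword = 110011110000001
Data bits at positions 3,5,6,7,9,10,11,12,13,14,15: 01110000001

01110000001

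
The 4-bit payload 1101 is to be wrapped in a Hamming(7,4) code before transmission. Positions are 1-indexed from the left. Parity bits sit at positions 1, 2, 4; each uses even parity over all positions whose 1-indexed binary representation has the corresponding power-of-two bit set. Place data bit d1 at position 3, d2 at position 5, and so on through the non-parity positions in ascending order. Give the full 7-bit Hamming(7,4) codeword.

Place data bits at non-power-of-two positions: b3=1, b5=1, b6=0, b7=1.
p1 = XOR of data positions {3,5,7} = 1⊕1⊕1 = 1
p2 = XOR of data positions {3,6,7} = 1⊕0⊕1 = 0
p4 = XOR of data positions {5,6,7} = 1⊕0⊕1 = 0
Codeword b1..b7 = 1010101

1010101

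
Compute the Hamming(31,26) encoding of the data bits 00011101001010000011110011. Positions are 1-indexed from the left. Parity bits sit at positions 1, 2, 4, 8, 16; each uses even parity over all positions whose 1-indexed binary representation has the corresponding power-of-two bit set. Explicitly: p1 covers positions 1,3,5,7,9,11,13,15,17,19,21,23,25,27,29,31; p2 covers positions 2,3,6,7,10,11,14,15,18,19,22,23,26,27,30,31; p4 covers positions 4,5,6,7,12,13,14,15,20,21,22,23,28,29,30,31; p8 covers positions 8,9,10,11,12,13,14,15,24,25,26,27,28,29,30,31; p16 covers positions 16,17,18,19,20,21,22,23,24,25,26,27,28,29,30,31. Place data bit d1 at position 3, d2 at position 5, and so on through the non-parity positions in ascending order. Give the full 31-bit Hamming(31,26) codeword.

0001001011010011010000011110011

Place data bits at non-power-of-two positions: b3=0, b5=0, b6=0, b7=1, b9=1, b10=1, b11=0, b12=1, b13=0, b14=0, b15=1, b17=0, b18=1, b19=0, b20=0, b21=0, b22=0, b23=0, b24=1, b25=1, b26=1, b27=1, b28=0, b29=0, b30=1, b31=1.
p1 = XOR of data positions {3,5,7,9,11,13,15,17,19,21,23,25,27,29,31} = 0⊕0⊕1⊕1⊕0⊕0⊕1⊕0⊕0⊕0⊕0⊕1⊕1⊕0⊕1 = 0
p2 = XOR of data positions {3,6,7,10,11,14,15,18,19,22,23,26,27,30,31} = 0⊕0⊕1⊕1⊕0⊕0⊕1⊕1⊕0⊕0⊕0⊕1⊕1⊕1⊕1 = 0
p4 = XOR of data positions {5,6,7,12,13,14,15,20,21,22,23,28,29,30,31} = 0⊕0⊕1⊕1⊕0⊕0⊕1⊕0⊕0⊕0⊕0⊕0⊕0⊕1⊕1 = 1
p8 = XOR of data positions {9,10,11,12,13,14,15,24,25,26,27,28,29,30,31} = 1⊕1⊕0⊕1⊕0⊕0⊕1⊕1⊕1⊕1⊕1⊕0⊕0⊕1⊕1 = 0
p16 = XOR of data positions {17,18,19,20,21,22,23,24,25,26,27,28,29,30,31} = 0⊕1⊕0⊕0⊕0⊕0⊕0⊕1⊕1⊕1⊕1⊕0⊕0⊕1⊕1 = 1
Codeword b1..b31 = 0001001011010011010000011110011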